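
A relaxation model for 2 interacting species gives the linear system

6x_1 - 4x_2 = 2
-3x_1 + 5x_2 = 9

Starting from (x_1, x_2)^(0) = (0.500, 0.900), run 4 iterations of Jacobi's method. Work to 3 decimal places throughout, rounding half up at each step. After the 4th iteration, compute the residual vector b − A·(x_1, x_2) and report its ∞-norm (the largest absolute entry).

Iteration 1:
  x_1 = (2 - (-4)·0.900) / (6) = 0.933
  x_2 = (9 - (-3)·0.500) / (5) = 2.100
Iteration 2:
  x_1 = (2 - (-4)·2.100) / (6) = 1.733
  x_2 = (9 - (-3)·0.933) / (5) = 2.360
Iteration 3:
  x_1 = (2 - (-4)·2.360) / (6) = 1.907
  x_2 = (9 - (-3)·1.733) / (5) = 2.840
Iteration 4:
  x_1 = (2 - (-4)·2.840) / (6) = 2.227
  x_2 = (9 - (-3)·1.907) / (5) = 2.944
Residual b − A·x = (0.414, 0.961); ∞-norm = 0.961

0.961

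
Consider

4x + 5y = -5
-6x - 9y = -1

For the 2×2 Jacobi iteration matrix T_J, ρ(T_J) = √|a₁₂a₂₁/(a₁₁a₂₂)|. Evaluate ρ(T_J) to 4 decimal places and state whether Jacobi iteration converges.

0.9129

a₁₂a₂₁/(a₁₁a₂₂) = (5)·(-6) / ((4)·(-9)) = 0.833333
ρ = √|0.833333| = √0.833333 = 0.9129
ρ < 1, so Jacobi converges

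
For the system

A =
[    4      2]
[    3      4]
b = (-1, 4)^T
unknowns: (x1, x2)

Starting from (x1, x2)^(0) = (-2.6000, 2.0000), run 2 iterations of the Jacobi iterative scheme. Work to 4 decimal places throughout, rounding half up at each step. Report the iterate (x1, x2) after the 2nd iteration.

(-1.7250, 1.9375)

Iteration 1:
  x1 = (-1 - (2)·2.0000) / (4) = -1.2500
  x2 = (4 - (3)·-2.6000) / (4) = 2.9500
Iteration 2:
  x1 = (-1 - (2)·2.9500) / (4) = -1.7250
  x2 = (4 - (3)·-1.2500) / (4) = 1.9375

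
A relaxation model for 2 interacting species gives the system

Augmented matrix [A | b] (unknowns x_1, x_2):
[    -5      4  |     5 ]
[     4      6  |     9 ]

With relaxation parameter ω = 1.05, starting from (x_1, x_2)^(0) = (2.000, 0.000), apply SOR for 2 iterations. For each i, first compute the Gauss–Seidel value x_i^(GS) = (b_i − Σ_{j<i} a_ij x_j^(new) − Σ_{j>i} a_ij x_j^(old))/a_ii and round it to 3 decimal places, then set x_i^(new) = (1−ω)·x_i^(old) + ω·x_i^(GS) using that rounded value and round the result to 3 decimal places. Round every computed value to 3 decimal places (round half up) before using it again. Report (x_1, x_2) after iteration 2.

(1.007, 0.751)

Iteration 1:
  x_1: GS value = (5 - (4)·0.000) / (-5) = -1.000;  x_1 ← (1−ω)·2.000 + ω·-1.000 = -1.150
  x_2: GS value = (9 - (4)·-1.150) / (6) = 2.267;  x_2 ← (1−ω)·0.000 + ω·2.267 = 2.380
Iteration 2:
  x_1: GS value = (5 - (4)·2.380) / (-5) = 0.904;  x_1 ← (1−ω)·-1.150 + ω·0.904 = 1.007
  x_2: GS value = (9 - (4)·1.007) / (6) = 0.829;  x_2 ← (1−ω)·2.380 + ω·0.829 = 0.751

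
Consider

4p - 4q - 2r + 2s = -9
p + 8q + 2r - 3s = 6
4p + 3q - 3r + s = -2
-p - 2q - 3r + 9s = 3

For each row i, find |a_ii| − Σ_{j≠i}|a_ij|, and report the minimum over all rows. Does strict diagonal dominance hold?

row 1: |4| − (4+2+2) = -4
row 2: |8| − (1+2+3) = 2
row 3: |-3| − (4+3+1) = -5
row 4: |9| − (1+2+3) = 3
minimum over rows = -5 → not strictly diagonally dominant

-5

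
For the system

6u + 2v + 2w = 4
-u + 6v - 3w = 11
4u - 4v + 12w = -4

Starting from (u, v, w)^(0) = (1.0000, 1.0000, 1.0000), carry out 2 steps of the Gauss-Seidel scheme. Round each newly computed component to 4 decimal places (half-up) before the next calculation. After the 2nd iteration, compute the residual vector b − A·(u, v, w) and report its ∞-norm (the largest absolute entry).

0.6830

Iteration 1:
  u = (4 - (2)·1.0000 - (2)·1.0000) / (6) = 0.0000
  v = (11 - (-1)·0.0000 - (-3)·1.0000) / (6) = 2.3333
  w = (-4 - (4)·0.0000 - (-4)·2.3333) / (12) = 0.4444
Iteration 2:
  u = (4 - (2)·2.3333 - (2)·0.4444) / (6) = -0.2592
  v = (11 - (-1)·-0.2592 - (-3)·0.4444) / (6) = 2.0123
  w = (-4 - (4)·-0.2592 - (-4)·2.0123) / (12) = 0.4238
Residual b − A·x = (0.6830, -0.0616, 0.0004); ∞-norm = 0.6830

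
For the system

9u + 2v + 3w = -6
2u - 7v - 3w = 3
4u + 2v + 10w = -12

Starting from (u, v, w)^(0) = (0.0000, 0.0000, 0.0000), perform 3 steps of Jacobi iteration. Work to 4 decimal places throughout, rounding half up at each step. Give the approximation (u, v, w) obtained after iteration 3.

Iteration 1:
  u = (-6 - (2)·0.0000 - (3)·0.0000) / (9) = -0.6667
  v = (3 - (2)·0.0000 - (-3)·0.0000) / (-7) = -0.4286
  w = (-12 - (4)·0.0000 - (2)·0.0000) / (10) = -1.2000
Iteration 2:
  u = (-6 - (2)·-0.4286 - (3)·-1.2000) / (9) = -0.1714
  v = (3 - (2)·-0.6667 - (-3)·-1.2000) / (-7) = -0.1048
  w = (-12 - (4)·-0.6667 - (2)·-0.4286) / (10) = -0.8476
Iteration 3:
  u = (-6 - (2)·-0.1048 - (3)·-0.8476) / (9) = -0.3608
  v = (3 - (2)·-0.1714 - (-3)·-0.8476) / (-7) = -0.1143
  w = (-12 - (4)·-0.1714 - (2)·-0.1048) / (10) = -1.1105

(-0.3608, -0.1143, -1.1105)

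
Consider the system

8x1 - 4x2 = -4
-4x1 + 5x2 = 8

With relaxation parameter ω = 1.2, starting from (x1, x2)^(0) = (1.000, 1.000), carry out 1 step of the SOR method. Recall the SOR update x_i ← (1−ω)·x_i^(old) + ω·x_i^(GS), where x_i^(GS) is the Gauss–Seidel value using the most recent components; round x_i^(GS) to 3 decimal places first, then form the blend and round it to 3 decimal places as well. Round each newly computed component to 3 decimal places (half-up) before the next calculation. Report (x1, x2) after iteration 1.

Iteration 1:
  x1: GS value = (-4 - (-4)·1.000) / (8) = 0.000;  x1 ← (1−ω)·1.000 + ω·0.000 = -0.200
  x2: GS value = (8 - (-4)·-0.200) / (5) = 1.440;  x2 ← (1−ω)·1.000 + ω·1.440 = 1.528

(-0.200, 1.528)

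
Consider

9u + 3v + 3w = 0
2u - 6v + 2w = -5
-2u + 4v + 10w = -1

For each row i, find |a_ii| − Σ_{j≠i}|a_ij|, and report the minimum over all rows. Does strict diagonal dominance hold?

row 1: |9| − (3+3) = 3
row 2: |-6| − (2+2) = 2
row 3: |10| − (2+4) = 4
minimum over rows = 2 → strictly diagonally dominant (convergence guaranteed)

2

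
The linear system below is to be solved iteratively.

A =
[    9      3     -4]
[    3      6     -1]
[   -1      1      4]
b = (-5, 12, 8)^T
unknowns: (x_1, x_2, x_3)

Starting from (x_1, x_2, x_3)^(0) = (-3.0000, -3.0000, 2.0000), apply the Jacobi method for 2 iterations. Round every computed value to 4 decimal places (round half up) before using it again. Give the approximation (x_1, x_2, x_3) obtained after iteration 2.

Iteration 1:
  x_1 = (-5 - (3)·-3.0000 - (-4)·2.0000) / (9) = 1.3333
  x_2 = (12 - (3)·-3.0000 - (-1)·2.0000) / (6) = 3.8333
  x_3 = (8 - (-1)·-3.0000 - (1)·-3.0000) / (4) = 2.0000
Iteration 2:
  x_1 = (-5 - (3)·3.8333 - (-4)·2.0000) / (9) = -0.9444
  x_2 = (12 - (3)·1.3333 - (-1)·2.0000) / (6) = 1.6667
  x_3 = (8 - (-1)·1.3333 - (1)·3.8333) / (4) = 1.3750

(-0.9444, 1.6667, 1.3750)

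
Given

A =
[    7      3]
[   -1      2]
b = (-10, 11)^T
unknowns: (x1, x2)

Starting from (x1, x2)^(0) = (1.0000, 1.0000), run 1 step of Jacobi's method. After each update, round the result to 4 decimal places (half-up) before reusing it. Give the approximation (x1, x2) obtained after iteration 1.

Iteration 1:
  x1 = (-10 - (3)·1.0000) / (7) = -1.8571
  x2 = (11 - (-1)·1.0000) / (2) = 6.0000

(-1.8571, 6.0000)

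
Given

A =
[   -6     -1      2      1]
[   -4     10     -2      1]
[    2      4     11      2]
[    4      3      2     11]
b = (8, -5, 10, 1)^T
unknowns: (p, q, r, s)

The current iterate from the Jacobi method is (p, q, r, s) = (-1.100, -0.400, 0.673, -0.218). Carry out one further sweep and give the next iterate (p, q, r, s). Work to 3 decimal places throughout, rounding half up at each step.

(-1.079, -0.784, 1.294, 0.478)

One sweep:
  p = (8 - (-1)·-0.400 - (2)·0.673 - (1)·-0.218) / (-6) = -1.079
  q = (-5 - (-4)·-1.100 - (-2)·0.673 - (1)·-0.218) / (10) = -0.784
  r = (10 - (2)·-1.100 - (4)·-0.400 - (2)·-0.218) / (11) = 1.294
  s = (1 - (4)·-1.100 - (3)·-0.400 - (2)·0.673) / (11) = 0.478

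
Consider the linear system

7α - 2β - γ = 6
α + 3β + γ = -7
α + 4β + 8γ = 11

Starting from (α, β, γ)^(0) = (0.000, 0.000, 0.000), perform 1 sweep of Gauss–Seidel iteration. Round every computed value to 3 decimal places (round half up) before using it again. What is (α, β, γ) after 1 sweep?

(0.857, -2.619, 2.577)

Iteration 1:
  α = (6 - (-2)·0.000 - (-1)·0.000) / (7) = 0.857
  β = (-7 - (1)·0.857 - (1)·0.000) / (3) = -2.619
  γ = (11 - (1)·0.857 - (4)·-2.619) / (8) = 2.577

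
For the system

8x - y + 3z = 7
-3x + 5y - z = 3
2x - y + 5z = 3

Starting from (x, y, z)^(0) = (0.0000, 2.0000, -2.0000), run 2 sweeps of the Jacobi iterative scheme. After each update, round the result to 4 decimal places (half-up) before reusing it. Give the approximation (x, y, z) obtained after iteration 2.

Iteration 1:
  x = (7 - (-1)·2.0000 - (3)·-2.0000) / (8) = 1.8750
  y = (3 - (-3)·0.0000 - (-1)·-2.0000) / (5) = 0.2000
  z = (3 - (2)·0.0000 - (-1)·2.0000) / (5) = 1.0000
Iteration 2:
  x = (7 - (-1)·0.2000 - (3)·1.0000) / (8) = 0.5250
  y = (3 - (-3)·1.8750 - (-1)·1.0000) / (5) = 1.9250
  z = (3 - (2)·1.8750 - (-1)·0.2000) / (5) = -0.1100

(0.5250, 1.9250, -0.1100)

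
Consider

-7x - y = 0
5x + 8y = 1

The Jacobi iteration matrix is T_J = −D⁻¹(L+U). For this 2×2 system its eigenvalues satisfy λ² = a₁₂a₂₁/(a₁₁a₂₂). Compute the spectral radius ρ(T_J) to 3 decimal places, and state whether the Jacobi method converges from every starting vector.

a₁₂a₂₁/(a₁₁a₂₂) = (-1)·(5) / ((-7)·(8)) = 0.089286
ρ = √|0.089286| = √0.089286 = 0.299
ρ < 1, so Jacobi converges

0.299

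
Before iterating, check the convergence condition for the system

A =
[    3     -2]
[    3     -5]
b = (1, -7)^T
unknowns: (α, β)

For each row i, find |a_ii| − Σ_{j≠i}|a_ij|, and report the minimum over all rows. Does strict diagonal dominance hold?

1

row 1: |3| − (2) = 1
row 2: |-5| − (3) = 2
minimum over rows = 1 → strictly diagonally dominant (convergence guaranteed)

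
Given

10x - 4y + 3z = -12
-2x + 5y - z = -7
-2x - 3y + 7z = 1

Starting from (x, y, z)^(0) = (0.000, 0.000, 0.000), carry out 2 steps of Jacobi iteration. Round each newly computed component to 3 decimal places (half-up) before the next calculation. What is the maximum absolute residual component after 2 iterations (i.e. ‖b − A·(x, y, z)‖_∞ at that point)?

2.559

Iteration 1:
  x = (-12 - (-4)·0.000 - (3)·0.000) / (10) = -1.200
  y = (-7 - (-2)·0.000 - (-1)·0.000) / (5) = -1.400
  z = (1 - (-2)·0.000 - (-3)·0.000) / (7) = 0.143
Iteration 2:
  x = (-12 - (-4)·-1.400 - (3)·0.143) / (10) = -1.803
  y = (-7 - (-2)·-1.200 - (-1)·0.143) / (5) = -1.851
  z = (1 - (-2)·-1.200 - (-3)·-1.400) / (7) = -0.800
Residual b − A·x = (1.026, -2.151, -2.559); ∞-norm = 2.559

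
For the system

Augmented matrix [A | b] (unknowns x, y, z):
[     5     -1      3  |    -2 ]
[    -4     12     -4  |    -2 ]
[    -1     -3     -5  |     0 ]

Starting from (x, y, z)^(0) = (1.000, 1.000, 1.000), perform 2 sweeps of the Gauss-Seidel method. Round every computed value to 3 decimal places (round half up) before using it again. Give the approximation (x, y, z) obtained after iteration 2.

Iteration 1:
  x = (-2 - (-1)·1.000 - (3)·1.000) / (5) = -0.800
  y = (-2 - (-4)·-0.800 - (-4)·1.000) / (12) = -0.100
  z = (0 - (-1)·-0.800 - (-3)·-0.100) / (-5) = 0.220
Iteration 2:
  x = (-2 - (-1)·-0.100 - (3)·0.220) / (5) = -0.552
  y = (-2 - (-4)·-0.552 - (-4)·0.220) / (12) = -0.277
  z = (0 - (-1)·-0.552 - (-3)·-0.277) / (-5) = 0.277

(-0.552, -0.277, 0.277)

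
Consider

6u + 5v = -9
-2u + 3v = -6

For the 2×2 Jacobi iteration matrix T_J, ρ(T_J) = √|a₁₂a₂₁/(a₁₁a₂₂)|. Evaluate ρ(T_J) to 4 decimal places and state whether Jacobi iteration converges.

a₁₂a₂₁/(a₁₁a₂₂) = (5)·(-2) / ((6)·(3)) = -0.555556
ρ = √|-0.555556| = √0.555556 = 0.7454
ρ < 1, so Jacobi converges

0.7454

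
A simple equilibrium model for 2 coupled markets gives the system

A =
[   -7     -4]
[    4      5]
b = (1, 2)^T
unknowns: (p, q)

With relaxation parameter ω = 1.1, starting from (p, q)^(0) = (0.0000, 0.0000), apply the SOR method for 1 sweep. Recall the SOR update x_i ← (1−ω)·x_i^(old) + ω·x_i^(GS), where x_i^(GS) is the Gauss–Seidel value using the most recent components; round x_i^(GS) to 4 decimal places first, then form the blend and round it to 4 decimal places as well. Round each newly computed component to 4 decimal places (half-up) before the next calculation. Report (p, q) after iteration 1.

(-0.1572, 0.5784)

Iteration 1:
  p: GS value = (1 - (-4)·0.0000) / (-7) = -0.1429;  p ← (1−ω)·0.0000 + ω·-0.1429 = -0.1572
  q: GS value = (2 - (4)·-0.1572) / (5) = 0.5258;  q ← (1−ω)·0.0000 + ω·0.5258 = 0.5784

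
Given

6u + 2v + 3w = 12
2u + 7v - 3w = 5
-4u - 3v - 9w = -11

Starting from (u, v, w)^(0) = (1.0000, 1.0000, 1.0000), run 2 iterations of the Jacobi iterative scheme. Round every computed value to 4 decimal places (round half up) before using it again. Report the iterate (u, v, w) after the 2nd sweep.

Iteration 1:
  u = (12 - (2)·1.0000 - (3)·1.0000) / (6) = 1.1667
  v = (5 - (2)·1.0000 - (-3)·1.0000) / (7) = 0.8571
  w = (-11 - (-4)·1.0000 - (-3)·1.0000) / (-9) = 0.4444
Iteration 2:
  u = (12 - (2)·0.8571 - (3)·0.4444) / (6) = 1.4921
  v = (5 - (2)·1.1667 - (-3)·0.4444) / (7) = 0.5714
  w = (-11 - (-4)·1.1667 - (-3)·0.8571) / (-9) = 0.4180

(1.4921, 0.5714, 0.4180)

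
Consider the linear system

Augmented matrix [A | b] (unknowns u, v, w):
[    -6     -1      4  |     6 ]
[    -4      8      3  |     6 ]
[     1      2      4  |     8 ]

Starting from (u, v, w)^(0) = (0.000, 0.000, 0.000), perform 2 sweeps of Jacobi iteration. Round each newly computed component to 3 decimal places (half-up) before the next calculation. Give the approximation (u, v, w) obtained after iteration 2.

Iteration 1:
  u = (6 - (-1)·0.000 - (4)·0.000) / (-6) = -1.000
  v = (6 - (-4)·0.000 - (3)·0.000) / (8) = 0.750
  w = (8 - (1)·0.000 - (2)·0.000) / (4) = 2.000
Iteration 2:
  u = (6 - (-1)·0.750 - (4)·2.000) / (-6) = 0.208
  v = (6 - (-4)·-1.000 - (3)·2.000) / (8) = -0.500
  w = (8 - (1)·-1.000 - (2)·0.750) / (4) = 1.875

(0.208, -0.500, 1.875)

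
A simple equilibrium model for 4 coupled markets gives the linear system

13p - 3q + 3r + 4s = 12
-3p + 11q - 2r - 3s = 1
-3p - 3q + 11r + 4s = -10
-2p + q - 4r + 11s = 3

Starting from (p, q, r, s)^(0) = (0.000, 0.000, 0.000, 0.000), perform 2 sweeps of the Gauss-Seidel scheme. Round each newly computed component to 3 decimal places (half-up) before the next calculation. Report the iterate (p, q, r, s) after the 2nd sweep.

(1.070, 0.336, -0.600, 0.219)

Iteration 1:
  p = (12 - (-3)·0.000 - (3)·0.000 - (4)·0.000) / (13) = 0.923
  q = (1 - (-3)·0.923 - (-2)·0.000 - (-3)·0.000) / (11) = 0.343
  r = (-10 - (-3)·0.923 - (-3)·0.343 - (4)·0.000) / (11) = -0.564
  s = (3 - (-2)·0.923 - (1)·0.343 - (-4)·-0.564) / (11) = 0.204
Iteration 2:
  p = (12 - (-3)·0.343 - (3)·-0.564 - (4)·0.204) / (13) = 1.070
  q = (1 - (-3)·1.070 - (-2)·-0.564 - (-3)·0.204) / (11) = 0.336
  r = (-10 - (-3)·1.070 - (-3)·0.336 - (4)·0.204) / (11) = -0.600
  s = (3 - (-2)·1.070 - (1)·0.336 - (-4)·-0.600) / (11) = 0.219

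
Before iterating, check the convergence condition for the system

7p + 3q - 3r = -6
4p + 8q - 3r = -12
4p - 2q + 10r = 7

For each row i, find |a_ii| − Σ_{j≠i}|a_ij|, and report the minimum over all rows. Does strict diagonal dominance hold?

1

row 1: |7| − (3+3) = 1
row 2: |8| − (4+3) = 1
row 3: |10| − (4+2) = 4
minimum over rows = 1 → strictly diagonally dominant (convergence guaranteed)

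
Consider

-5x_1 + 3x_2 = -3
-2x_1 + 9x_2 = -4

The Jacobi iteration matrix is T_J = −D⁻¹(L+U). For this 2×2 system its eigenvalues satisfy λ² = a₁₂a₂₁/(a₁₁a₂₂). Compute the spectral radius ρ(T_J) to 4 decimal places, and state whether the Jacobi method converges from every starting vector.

a₁₂a₂₁/(a₁₁a₂₂) = (3)·(-2) / ((-5)·(9)) = 0.133333
ρ = √|0.133333| = √0.133333 = 0.3651
ρ < 1, so Jacobi converges

0.3651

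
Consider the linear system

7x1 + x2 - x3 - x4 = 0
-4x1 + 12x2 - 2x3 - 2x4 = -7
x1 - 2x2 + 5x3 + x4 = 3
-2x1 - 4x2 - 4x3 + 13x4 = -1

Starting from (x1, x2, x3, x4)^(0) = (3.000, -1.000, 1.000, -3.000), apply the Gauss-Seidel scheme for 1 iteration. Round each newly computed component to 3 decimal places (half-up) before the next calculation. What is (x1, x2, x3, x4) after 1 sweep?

Iteration 1:
  x1 = (0 - (1)·-1.000 - (-1)·1.000 - (-1)·-3.000) / (7) = -0.143
  x2 = (-7 - (-4)·-0.143 - (-2)·1.000 - (-2)·-3.000) / (12) = -0.964
  x3 = (3 - (1)·-0.143 - (-2)·-0.964 - (1)·-3.000) / (5) = 0.843
  x4 = (-1 - (-2)·-0.143 - (-4)·-0.964 - (-4)·0.843) / (13) = -0.136

(-0.143, -0.964, 0.843, -0.136)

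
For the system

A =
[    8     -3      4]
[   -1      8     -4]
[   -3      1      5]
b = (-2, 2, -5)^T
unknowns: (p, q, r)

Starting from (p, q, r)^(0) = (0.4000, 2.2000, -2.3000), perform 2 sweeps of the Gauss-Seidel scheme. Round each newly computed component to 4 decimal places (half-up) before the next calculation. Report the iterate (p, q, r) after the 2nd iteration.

Iteration 1:
  p = (-2 - (-3)·2.2000 - (4)·-2.3000) / (8) = 1.7250
  q = (2 - (-1)·1.7250 - (-4)·-2.3000) / (8) = -0.6844
  r = (-5 - (-3)·1.7250 - (1)·-0.6844) / (5) = 0.1719
Iteration 2:
  p = (-2 - (-3)·-0.6844 - (4)·0.1719) / (8) = -0.5926
  q = (2 - (-1)·-0.5926 - (-4)·0.1719) / (8) = 0.2619
  r = (-5 - (-3)·-0.5926 - (1)·0.2619) / (5) = -1.4079

(-0.5926, 0.2619, -1.4079)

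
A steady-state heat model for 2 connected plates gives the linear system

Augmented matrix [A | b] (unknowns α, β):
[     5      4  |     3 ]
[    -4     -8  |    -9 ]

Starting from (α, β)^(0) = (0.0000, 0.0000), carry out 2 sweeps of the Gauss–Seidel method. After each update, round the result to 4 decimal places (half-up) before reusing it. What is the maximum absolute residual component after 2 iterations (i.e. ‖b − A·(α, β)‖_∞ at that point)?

Iteration 1:
  α = (3 - (4)·0.0000) / (5) = 0.6000
  β = (-9 - (-4)·0.6000) / (-8) = 0.8250
Iteration 2:
  α = (3 - (4)·0.8250) / (5) = -0.0600
  β = (-9 - (-4)·-0.0600) / (-8) = 1.1550
Residual b − A·x = (-1.3200, 0.0000); ∞-norm = 1.3200

1.3200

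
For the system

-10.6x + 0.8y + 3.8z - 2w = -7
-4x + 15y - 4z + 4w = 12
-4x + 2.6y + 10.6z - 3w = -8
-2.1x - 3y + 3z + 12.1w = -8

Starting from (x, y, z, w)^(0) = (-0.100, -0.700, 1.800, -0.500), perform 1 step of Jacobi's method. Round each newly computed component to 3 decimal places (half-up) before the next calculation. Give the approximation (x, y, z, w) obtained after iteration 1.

Iteration 1:
  x = (-7 - (0.8)·-0.700 - (3.8)·1.800 - (-2)·-0.500) / (-10.6) = 1.347
  y = (12 - (-4)·-0.100 - (-4)·1.800 - (4)·-0.500) / (15) = 1.387
  z = (-8 - (-4)·-0.100 - (2.6)·-0.700 - (-3)·-0.500) / (10.6) = -0.762
  w = (-8 - (-2.1)·-0.100 - (-3)·-0.700 - (3)·1.800) / (12.1) = -1.298

(1.347, 1.387, -0.762, -1.298)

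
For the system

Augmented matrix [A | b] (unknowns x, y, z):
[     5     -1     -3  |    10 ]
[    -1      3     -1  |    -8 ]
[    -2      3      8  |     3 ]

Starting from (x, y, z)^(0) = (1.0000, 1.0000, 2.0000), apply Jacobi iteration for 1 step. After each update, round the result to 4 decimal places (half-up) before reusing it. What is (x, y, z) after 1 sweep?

Iteration 1:
  x = (10 - (-1)·1.0000 - (-3)·2.0000) / (5) = 3.4000
  y = (-8 - (-1)·1.0000 - (-1)·2.0000) / (3) = -1.6667
  z = (3 - (-2)·1.0000 - (3)·1.0000) / (8) = 0.2500

(3.4000, -1.6667, 0.2500)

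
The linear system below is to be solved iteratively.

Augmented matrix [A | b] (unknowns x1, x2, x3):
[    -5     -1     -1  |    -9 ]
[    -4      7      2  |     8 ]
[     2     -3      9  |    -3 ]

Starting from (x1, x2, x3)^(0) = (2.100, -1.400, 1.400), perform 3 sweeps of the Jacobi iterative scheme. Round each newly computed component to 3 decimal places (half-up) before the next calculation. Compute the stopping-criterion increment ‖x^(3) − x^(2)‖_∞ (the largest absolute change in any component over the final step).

Iteration 1:
  x1 = (-9 - (-1)·-1.400 - (-1)·1.400) / (-5) = 1.800
  x2 = (8 - (-4)·2.100 - (2)·1.400) / (7) = 1.943
  x3 = (-3 - (2)·2.100 - (-3)·-1.400) / (9) = -1.267
Iteration 2:
  x1 = (-9 - (-1)·1.943 - (-1)·-1.267) / (-5) = 1.665
  x2 = (8 - (-4)·1.800 - (2)·-1.267) / (7) = 2.533
  x3 = (-3 - (2)·1.800 - (-3)·1.943) / (9) = -0.086
Iteration 3:
  x1 = (-9 - (-1)·2.533 - (-1)·-0.086) / (-5) = 1.311
  x2 = (8 - (-4)·1.665 - (2)·-0.086) / (7) = 2.119
  x3 = (-3 - (2)·1.665 - (-3)·2.533) / (9) = 0.141
Change: (-0.354, -0.414, 0.227) → max |·| = 0.414

0.414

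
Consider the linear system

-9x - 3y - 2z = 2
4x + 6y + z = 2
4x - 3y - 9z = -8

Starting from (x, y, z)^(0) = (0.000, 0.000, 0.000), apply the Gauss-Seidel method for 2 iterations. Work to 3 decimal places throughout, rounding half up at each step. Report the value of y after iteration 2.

Iteration 1:
  x = (2 - (-3)·0.000 - (-2)·0.000) / (-9) = -0.222
  y = (2 - (4)·-0.222 - (1)·0.000) / (6) = 0.481
  z = (-8 - (4)·-0.222 - (-3)·0.481) / (-9) = 0.630
Iteration 2:
  x = (2 - (-3)·0.481 - (-2)·0.630) / (-9) = -0.523
  y = (2 - (4)·-0.523 - (1)·0.630) / (6) = 0.577
  z = (-8 - (4)·-0.523 - (-3)·0.577) / (-9) = 0.464

0.577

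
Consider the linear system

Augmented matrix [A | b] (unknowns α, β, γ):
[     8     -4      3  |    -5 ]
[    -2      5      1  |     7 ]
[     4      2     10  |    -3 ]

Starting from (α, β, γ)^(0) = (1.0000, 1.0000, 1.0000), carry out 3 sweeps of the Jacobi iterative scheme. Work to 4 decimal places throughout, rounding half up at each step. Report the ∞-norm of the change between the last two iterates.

0.3610

Iteration 1:
  α = (-5 - (-4)·1.0000 - (3)·1.0000) / (8) = -0.5000
  β = (7 - (-2)·1.0000 - (1)·1.0000) / (5) = 1.6000
  γ = (-3 - (4)·1.0000 - (2)·1.0000) / (10) = -0.9000
Iteration 2:
  α = (-5 - (-4)·1.6000 - (3)·-0.9000) / (8) = 0.5125
  β = (7 - (-2)·-0.5000 - (1)·-0.9000) / (5) = 1.3800
  γ = (-3 - (4)·-0.5000 - (2)·1.6000) / (10) = -0.4200
Iteration 3:
  α = (-5 - (-4)·1.3800 - (3)·-0.4200) / (8) = 0.2225
  β = (7 - (-2)·0.5125 - (1)·-0.4200) / (5) = 1.6890
  γ = (-3 - (4)·0.5125 - (2)·1.3800) / (10) = -0.7810
Change: (-0.2900, 0.3090, -0.3610) → max |·| = 0.3610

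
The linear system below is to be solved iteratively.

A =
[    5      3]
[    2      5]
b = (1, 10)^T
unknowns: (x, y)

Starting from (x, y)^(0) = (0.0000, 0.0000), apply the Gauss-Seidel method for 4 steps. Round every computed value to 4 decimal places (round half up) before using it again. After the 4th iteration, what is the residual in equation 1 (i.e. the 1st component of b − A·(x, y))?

-0.0797

Iteration 1:
  x = (1 - (3)·0.0000) / (5) = 0.2000
  y = (10 - (2)·0.2000) / (5) = 1.9200
Iteration 2:
  x = (1 - (3)·1.9200) / (5) = -0.9520
  y = (10 - (2)·-0.9520) / (5) = 2.3808
Iteration 3:
  x = (1 - (3)·2.3808) / (5) = -1.2285
  y = (10 - (2)·-1.2285) / (5) = 2.4914
Iteration 4:
  x = (1 - (3)·2.4914) / (5) = -1.2948
  y = (10 - (2)·-1.2948) / (5) = 2.5179
Residual b − A·x = (-0.0797, 0.0001)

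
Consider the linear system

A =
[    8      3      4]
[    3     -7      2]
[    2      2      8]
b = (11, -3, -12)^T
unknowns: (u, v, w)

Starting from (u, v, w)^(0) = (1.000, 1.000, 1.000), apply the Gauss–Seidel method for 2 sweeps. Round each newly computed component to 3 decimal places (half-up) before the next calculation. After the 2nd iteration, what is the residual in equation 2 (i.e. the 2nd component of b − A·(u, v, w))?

0.633

Iteration 1:
  u = (11 - (3)·1.000 - (4)·1.000) / (8) = 0.500
  v = (-3 - (3)·0.500 - (2)·1.000) / (-7) = 0.929
  w = (-12 - (2)·0.500 - (2)·0.929) / (8) = -1.857
Iteration 2:
  u = (11 - (3)·0.929 - (4)·-1.857) / (8) = 1.955
  v = (-3 - (3)·1.955 - (2)·-1.857) / (-7) = 0.736
  w = (-12 - (2)·1.955 - (2)·0.736) / (8) = -2.173
Residual b − A·x = (1.844, 0.633, 0.002)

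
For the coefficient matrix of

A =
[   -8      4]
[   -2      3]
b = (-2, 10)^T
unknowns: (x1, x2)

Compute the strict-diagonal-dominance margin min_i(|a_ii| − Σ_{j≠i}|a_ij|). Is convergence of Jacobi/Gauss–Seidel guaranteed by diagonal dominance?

1

row 1: |-8| − (4) = 4
row 2: |3| − (2) = 1
minimum over rows = 1 → strictly diagonally dominant (convergence guaranteed)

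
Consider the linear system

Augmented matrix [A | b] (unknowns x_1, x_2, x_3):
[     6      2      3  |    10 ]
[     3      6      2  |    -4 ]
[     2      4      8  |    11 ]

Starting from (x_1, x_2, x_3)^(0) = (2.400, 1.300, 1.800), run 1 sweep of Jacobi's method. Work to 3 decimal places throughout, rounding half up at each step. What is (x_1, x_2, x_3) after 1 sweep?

(0.333, -2.467, 0.125)

Iteration 1:
  x_1 = (10 - (2)·1.300 - (3)·1.800) / (6) = 0.333
  x_2 = (-4 - (3)·2.400 - (2)·1.800) / (6) = -2.467
  x_3 = (11 - (2)·2.400 - (4)·1.300) / (8) = 0.125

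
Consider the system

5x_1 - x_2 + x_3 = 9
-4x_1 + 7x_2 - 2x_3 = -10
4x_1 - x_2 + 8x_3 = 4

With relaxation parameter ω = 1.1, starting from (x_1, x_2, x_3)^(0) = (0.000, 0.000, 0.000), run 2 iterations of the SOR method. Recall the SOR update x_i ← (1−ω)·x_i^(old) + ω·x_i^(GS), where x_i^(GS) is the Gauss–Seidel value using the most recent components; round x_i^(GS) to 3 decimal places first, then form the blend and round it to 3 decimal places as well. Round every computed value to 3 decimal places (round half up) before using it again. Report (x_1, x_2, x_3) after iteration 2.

Iteration 1:
  x_1: GS value = (9 - (-1)·0.000 - (1)·0.000) / (5) = 1.800;  x_1 ← (1−ω)·0.000 + ω·1.800 = 1.980
  x_2: GS value = (-10 - (-4)·1.980 - (-2)·0.000) / (7) = -0.297;  x_2 ← (1−ω)·0.000 + ω·-0.297 = -0.327
  x_3: GS value = (4 - (4)·1.980 - (-1)·-0.327) / (8) = -0.531;  x_3 ← (1−ω)·0.000 + ω·-0.531 = -0.584
Iteration 2:
  x_1: GS value = (9 - (-1)·-0.327 - (1)·-0.584) / (5) = 1.851;  x_1 ← (1−ω)·1.980 + ω·1.851 = 1.838
  x_2: GS value = (-10 - (-4)·1.838 - (-2)·-0.584) / (7) = -0.545;  x_2 ← (1−ω)·-0.327 + ω·-0.545 = -0.567
  x_3: GS value = (4 - (4)·1.838 - (-1)·-0.567) / (8) = -0.490;  x_3 ← (1−ω)·-0.584 + ω·-0.490 = -0.481

(1.838, -0.567, -0.481)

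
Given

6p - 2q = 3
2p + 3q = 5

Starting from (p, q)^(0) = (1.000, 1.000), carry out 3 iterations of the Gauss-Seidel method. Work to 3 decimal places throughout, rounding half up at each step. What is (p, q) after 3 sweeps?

Iteration 1:
  p = (3 - (-2)·1.000) / (6) = 0.833
  q = (5 - (2)·0.833) / (3) = 1.111
Iteration 2:
  p = (3 - (-2)·1.111) / (6) = 0.870
  q = (5 - (2)·0.870) / (3) = 1.087
Iteration 3:
  p = (3 - (-2)·1.087) / (6) = 0.862
  q = (5 - (2)·0.862) / (3) = 1.092

(0.862, 1.092)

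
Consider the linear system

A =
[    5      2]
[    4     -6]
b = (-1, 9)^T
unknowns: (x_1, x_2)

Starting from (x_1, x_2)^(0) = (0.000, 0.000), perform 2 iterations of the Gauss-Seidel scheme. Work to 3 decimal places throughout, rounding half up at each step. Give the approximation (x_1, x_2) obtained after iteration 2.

(0.453, -1.198)

Iteration 1:
  x_1 = (-1 - (2)·0.000) / (5) = -0.200
  x_2 = (9 - (4)·-0.200) / (-6) = -1.633
Iteration 2:
  x_1 = (-1 - (2)·-1.633) / (5) = 0.453
  x_2 = (9 - (4)·0.453) / (-6) = -1.198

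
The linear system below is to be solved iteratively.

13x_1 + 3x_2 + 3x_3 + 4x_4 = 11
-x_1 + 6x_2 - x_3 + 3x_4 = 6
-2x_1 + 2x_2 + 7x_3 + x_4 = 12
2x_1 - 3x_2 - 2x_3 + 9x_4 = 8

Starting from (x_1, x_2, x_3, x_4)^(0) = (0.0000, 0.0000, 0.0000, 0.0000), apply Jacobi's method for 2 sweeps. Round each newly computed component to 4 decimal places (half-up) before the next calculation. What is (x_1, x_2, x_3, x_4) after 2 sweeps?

(-0.0537, 0.9823, 1.5434, 1.4151)

Iteration 1:
  x_1 = (11 - (3)·0.0000 - (3)·0.0000 - (4)·0.0000) / (13) = 0.8462
  x_2 = (6 - (-1)·0.0000 - (-1)·0.0000 - (3)·0.0000) / (6) = 1.0000
  x_3 = (12 - (-2)·0.0000 - (2)·0.0000 - (1)·0.0000) / (7) = 1.7143
  x_4 = (8 - (2)·0.0000 - (-3)·0.0000 - (-2)·0.0000) / (9) = 0.8889
Iteration 2:
  x_1 = (11 - (3)·1.0000 - (3)·1.7143 - (4)·0.8889) / (13) = -0.0537
  x_2 = (6 - (-1)·0.8462 - (-1)·1.7143 - (3)·0.8889) / (6) = 0.9823
  x_3 = (12 - (-2)·0.8462 - (2)·1.0000 - (1)·0.8889) / (7) = 1.5434
  x_4 = (8 - (2)·0.8462 - (-3)·1.0000 - (-2)·1.7143) / (9) = 1.4151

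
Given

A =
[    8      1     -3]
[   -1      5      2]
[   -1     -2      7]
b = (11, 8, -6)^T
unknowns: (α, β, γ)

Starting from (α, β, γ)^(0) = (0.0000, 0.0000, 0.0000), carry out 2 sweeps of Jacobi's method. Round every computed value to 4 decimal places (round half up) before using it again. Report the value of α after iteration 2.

Iteration 1:
  α = (11 - (1)·0.0000 - (-3)·0.0000) / (8) = 1.3750
  β = (8 - (-1)·0.0000 - (2)·0.0000) / (5) = 1.6000
  γ = (-6 - (-1)·0.0000 - (-2)·0.0000) / (7) = -0.8571
Iteration 2:
  α = (11 - (1)·1.6000 - (-3)·-0.8571) / (8) = 0.8536
  β = (8 - (-1)·1.3750 - (2)·-0.8571) / (5) = 2.2178
  γ = (-6 - (-1)·1.3750 - (-2)·1.6000) / (7) = -0.2036

0.8536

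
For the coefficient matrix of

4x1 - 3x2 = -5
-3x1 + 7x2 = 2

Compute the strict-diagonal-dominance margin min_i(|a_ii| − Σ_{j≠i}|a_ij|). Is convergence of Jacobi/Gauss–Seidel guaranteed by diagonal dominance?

1

row 1: |4| − (3) = 1
row 2: |7| − (3) = 4
minimum over rows = 1 → strictly diagonally dominant (convergence guaranteed)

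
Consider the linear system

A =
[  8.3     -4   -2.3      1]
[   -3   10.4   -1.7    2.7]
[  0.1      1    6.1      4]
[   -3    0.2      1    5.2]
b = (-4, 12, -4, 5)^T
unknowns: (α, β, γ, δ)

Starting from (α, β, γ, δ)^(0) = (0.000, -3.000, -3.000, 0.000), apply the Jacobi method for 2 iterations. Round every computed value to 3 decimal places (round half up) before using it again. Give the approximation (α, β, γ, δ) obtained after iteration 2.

Iteration 1:
  α = (-4 - (-4)·-3.000 - (-2.3)·-3.000 - (1)·0.000) / (8.3) = -2.759
  β = (12 - (-3)·0.000 - (-1.7)·-3.000 - (2.7)·0.000) / (10.4) = 0.663
  γ = (-4 - (0.1)·0.000 - (1)·-3.000 - (4)·0.000) / (6.1) = -0.164
  δ = (5 - (-3)·0.000 - (0.2)·-3.000 - (1)·-3.000) / (5.2) = 1.654
Iteration 2:
  α = (-4 - (-4)·0.663 - (-2.3)·-0.164 - (1)·1.654) / (8.3) = -0.407
  β = (12 - (-3)·-2.759 - (-1.7)·-0.164 - (2.7)·1.654) / (10.4) = -0.098
  γ = (-4 - (0.1)·-2.759 - (1)·0.663 - (4)·1.654) / (6.1) = -1.804
  δ = (5 - (-3)·-2.759 - (0.2)·0.663 - (1)·-0.164) / (5.2) = -0.624

(-0.407, -0.098, -1.804, -0.624)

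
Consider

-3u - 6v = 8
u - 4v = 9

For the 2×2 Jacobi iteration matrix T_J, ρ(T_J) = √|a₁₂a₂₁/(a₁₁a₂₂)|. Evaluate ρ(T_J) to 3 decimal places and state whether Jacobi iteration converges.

0.707

a₁₂a₂₁/(a₁₁a₂₂) = (-6)·(1) / ((-3)·(-4)) = -0.500000
ρ = √|-0.500000| = √0.500000 = 0.707
ρ < 1, so Jacobi converges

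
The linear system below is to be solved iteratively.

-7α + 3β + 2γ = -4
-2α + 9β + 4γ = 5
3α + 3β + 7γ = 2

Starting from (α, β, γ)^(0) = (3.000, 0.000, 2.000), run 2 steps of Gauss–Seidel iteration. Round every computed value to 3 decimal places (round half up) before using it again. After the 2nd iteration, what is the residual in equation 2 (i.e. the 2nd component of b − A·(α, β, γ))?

Iteration 1:
  α = (-4 - (3)·0.000 - (2)·2.000) / (-7) = 1.143
  β = (5 - (-2)·1.143 - (4)·2.000) / (9) = -0.079
  γ = (2 - (3)·1.143 - (3)·-0.079) / (7) = -0.170
Iteration 2:
  α = (-4 - (3)·-0.079 - (2)·-0.170) / (-7) = 0.489
  β = (5 - (-2)·0.489 - (4)·-0.170) / (9) = 0.740
  γ = (2 - (3)·0.489 - (3)·0.740) / (7) = -0.241
Residual b − A·x = (-2.315, 0.282, 0.000)

0.282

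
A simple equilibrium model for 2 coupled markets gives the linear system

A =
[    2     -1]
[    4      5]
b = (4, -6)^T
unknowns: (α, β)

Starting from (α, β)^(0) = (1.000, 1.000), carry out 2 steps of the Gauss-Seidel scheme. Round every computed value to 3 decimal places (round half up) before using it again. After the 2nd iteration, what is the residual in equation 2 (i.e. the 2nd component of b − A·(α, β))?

0.000

Iteration 1:
  α = (4 - (-1)·1.000) / (2) = 2.500
  β = (-6 - (4)·2.500) / (5) = -3.200
Iteration 2:
  α = (4 - (-1)·-3.200) / (2) = 0.400
  β = (-6 - (4)·0.400) / (5) = -1.520
Residual b − A·x = (1.680, 0.000)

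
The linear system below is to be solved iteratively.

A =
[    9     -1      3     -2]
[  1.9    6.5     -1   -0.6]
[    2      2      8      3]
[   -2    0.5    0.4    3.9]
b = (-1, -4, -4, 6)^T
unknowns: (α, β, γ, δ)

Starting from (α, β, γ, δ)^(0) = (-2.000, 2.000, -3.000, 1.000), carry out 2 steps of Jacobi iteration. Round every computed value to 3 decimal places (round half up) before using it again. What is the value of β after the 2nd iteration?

-1.088

Iteration 1:
  α = (-1 - (-1)·2.000 - (3)·-3.000 - (-2)·1.000) / (9) = 1.333
  β = (-4 - (1.9)·-2.000 - (-1)·-3.000 - (-0.6)·1.000) / (6.5) = -0.400
  γ = (-4 - (2)·-2.000 - (2)·2.000 - (3)·1.000) / (8) = -0.875
  δ = (6 - (-2)·-2.000 - (0.5)·2.000 - (0.4)·-3.000) / (3.9) = 0.564
Iteration 2:
  α = (-1 - (-1)·-0.400 - (3)·-0.875 - (-2)·0.564) / (9) = 0.261
  β = (-4 - (1.9)·1.333 - (-1)·-0.875 - (-0.6)·0.564) / (6.5) = -1.088
  γ = (-4 - (2)·1.333 - (2)·-0.400 - (3)·0.564) / (8) = -0.945
  δ = (6 - (-2)·1.333 - (0.5)·-0.400 - (0.4)·-0.875) / (3.9) = 2.363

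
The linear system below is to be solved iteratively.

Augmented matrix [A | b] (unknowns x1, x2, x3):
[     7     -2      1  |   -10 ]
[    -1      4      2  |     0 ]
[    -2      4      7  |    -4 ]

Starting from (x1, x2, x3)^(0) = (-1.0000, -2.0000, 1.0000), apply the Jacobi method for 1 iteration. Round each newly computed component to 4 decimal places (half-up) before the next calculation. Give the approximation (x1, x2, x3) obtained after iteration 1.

(-2.1429, -0.7500, 0.2857)

Iteration 1:
  x1 = (-10 - (-2)·-2.0000 - (1)·1.0000) / (7) = -2.1429
  x2 = (0 - (-1)·-1.0000 - (2)·1.0000) / (4) = -0.7500
  x3 = (-4 - (-2)·-1.0000 - (4)·-2.0000) / (7) = 0.2857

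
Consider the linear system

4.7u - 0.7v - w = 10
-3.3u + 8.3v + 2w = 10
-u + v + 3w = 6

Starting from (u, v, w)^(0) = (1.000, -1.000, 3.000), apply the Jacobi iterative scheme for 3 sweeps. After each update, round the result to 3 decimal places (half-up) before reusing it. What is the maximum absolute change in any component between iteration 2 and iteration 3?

0.171

Iteration 1:
  u = (10 - (-0.7)·-1.000 - (-1)·3.000) / (4.7) = 2.617
  v = (10 - (-3.3)·1.000 - (2)·3.000) / (8.3) = 0.880
  w = (6 - (-1)·1.000 - (1)·-1.000) / (3) = 2.667
Iteration 2:
  u = (10 - (-0.7)·0.880 - (-1)·2.667) / (4.7) = 2.826
  v = (10 - (-3.3)·2.617 - (2)·2.667) / (8.3) = 1.603
  w = (6 - (-1)·2.617 - (1)·0.880) / (3) = 2.579
Iteration 3:
  u = (10 - (-0.7)·1.603 - (-1)·2.579) / (4.7) = 2.915
  v = (10 - (-3.3)·2.826 - (2)·2.579) / (8.3) = 1.707
  w = (6 - (-1)·2.826 - (1)·1.603) / (3) = 2.408
Change: (0.089, 0.104, -0.171) → max |·| = 0.171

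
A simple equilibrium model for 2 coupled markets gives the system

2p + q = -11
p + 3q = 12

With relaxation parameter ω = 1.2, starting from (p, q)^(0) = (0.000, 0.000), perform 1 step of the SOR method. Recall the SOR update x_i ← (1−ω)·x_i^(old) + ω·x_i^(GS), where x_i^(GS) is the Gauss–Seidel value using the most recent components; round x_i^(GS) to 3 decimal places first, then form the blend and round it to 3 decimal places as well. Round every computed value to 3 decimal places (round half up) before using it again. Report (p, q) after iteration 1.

(-6.600, 7.440)

Iteration 1:
  p: GS value = (-11 - (1)·0.000) / (2) = -5.500;  p ← (1−ω)·0.000 + ω·-5.500 = -6.600
  q: GS value = (12 - (1)·-6.600) / (3) = 6.200;  q ← (1−ω)·0.000 + ω·6.200 = 7.440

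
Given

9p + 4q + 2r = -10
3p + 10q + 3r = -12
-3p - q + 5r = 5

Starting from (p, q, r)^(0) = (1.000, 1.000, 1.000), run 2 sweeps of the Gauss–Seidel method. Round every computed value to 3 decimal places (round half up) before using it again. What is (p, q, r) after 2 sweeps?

Iteration 1:
  p = (-10 - (4)·1.000 - (2)·1.000) / (9) = -1.778
  q = (-12 - (3)·-1.778 - (3)·1.000) / (10) = -0.967
  r = (5 - (-3)·-1.778 - (-1)·-0.967) / (5) = -0.260
Iteration 2:
  p = (-10 - (4)·-0.967 - (2)·-0.260) / (9) = -0.624
  q = (-12 - (3)·-0.624 - (3)·-0.260) / (10) = -0.935
  r = (5 - (-3)·-0.624 - (-1)·-0.935) / (5) = 0.439

(-0.624, -0.935, 0.439)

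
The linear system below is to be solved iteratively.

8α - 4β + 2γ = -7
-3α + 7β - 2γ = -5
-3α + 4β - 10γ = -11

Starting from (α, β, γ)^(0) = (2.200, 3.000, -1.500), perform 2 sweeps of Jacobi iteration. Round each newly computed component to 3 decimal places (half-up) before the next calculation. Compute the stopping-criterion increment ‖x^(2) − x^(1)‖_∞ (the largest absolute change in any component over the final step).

2.385

Iteration 1:
  α = (-7 - (-4)·3.000 - (2)·-1.500) / (8) = 1.000
  β = (-5 - (-3)·2.200 - (-2)·-1.500) / (7) = -0.200
  γ = (-11 - (-3)·2.200 - (4)·3.000) / (-10) = 1.640
Iteration 2:
  α = (-7 - (-4)·-0.200 - (2)·1.640) / (8) = -1.385
  β = (-5 - (-3)·1.000 - (-2)·1.640) / (7) = 0.183
  γ = (-11 - (-3)·1.000 - (4)·-0.200) / (-10) = 0.720
Change: (-2.385, 0.383, -0.920) → max |·| = 2.385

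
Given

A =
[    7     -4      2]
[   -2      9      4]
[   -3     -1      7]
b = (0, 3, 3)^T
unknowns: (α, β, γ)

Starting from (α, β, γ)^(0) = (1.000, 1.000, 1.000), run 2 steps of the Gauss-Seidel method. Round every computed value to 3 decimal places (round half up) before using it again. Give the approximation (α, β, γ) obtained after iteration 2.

Iteration 1:
  α = (0 - (-4)·1.000 - (2)·1.000) / (7) = 0.286
  β = (3 - (-2)·0.286 - (4)·1.000) / (9) = -0.048
  γ = (3 - (-3)·0.286 - (-1)·-0.048) / (7) = 0.544
Iteration 2:
  α = (0 - (-4)·-0.048 - (2)·0.544) / (7) = -0.183
  β = (3 - (-2)·-0.183 - (4)·0.544) / (9) = 0.051
  γ = (3 - (-3)·-0.183 - (-1)·0.051) / (7) = 0.357

(-0.183, 0.051, 0.357)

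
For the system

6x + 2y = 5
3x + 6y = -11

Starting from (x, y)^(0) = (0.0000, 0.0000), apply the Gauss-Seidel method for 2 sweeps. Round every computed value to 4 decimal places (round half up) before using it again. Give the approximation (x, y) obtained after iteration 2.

(1.5833, -2.6250)

Iteration 1:
  x = (5 - (2)·0.0000) / (6) = 0.8333
  y = (-11 - (3)·0.8333) / (6) = -2.2500
Iteration 2:
  x = (5 - (2)·-2.2500) / (6) = 1.5833
  y = (-11 - (3)·1.5833) / (6) = -2.6250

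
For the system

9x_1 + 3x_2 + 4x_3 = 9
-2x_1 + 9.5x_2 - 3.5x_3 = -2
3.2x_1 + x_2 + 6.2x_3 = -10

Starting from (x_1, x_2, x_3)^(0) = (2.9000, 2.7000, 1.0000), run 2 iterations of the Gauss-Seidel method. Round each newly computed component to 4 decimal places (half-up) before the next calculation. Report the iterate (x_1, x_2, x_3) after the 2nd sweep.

(1.6155, -0.4042, -2.3815)

Iteration 1:
  x_1 = (9 - (3)·2.7000 - (4)·1.0000) / (9) = -0.3444
  x_2 = (-2 - (-2)·-0.3444 - (-3.5)·1.0000) / (9.5) = 0.0854
  x_3 = (-10 - (3.2)·-0.3444 - (1)·0.0854) / (6.2) = -1.4489
Iteration 2:
  x_1 = (9 - (3)·0.0854 - (4)·-1.4489) / (9) = 1.6155
  x_2 = (-2 - (-2)·1.6155 - (-3.5)·-1.4489) / (9.5) = -0.4042
  x_3 = (-10 - (3.2)·1.6155 - (1)·-0.4042) / (6.2) = -2.3815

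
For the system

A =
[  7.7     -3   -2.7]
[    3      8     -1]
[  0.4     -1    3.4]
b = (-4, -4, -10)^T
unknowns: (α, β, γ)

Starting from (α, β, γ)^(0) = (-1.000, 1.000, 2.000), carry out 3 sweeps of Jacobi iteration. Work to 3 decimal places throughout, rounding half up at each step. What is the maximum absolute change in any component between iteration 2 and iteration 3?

Iteration 1:
  α = (-4 - (-3)·1.000 - (-2.7)·2.000) / (7.7) = 0.571
  β = (-4 - (3)·-1.000 - (-1)·2.000) / (8) = 0.125
  γ = (-10 - (0.4)·-1.000 - (-1)·1.000) / (3.4) = -2.529
Iteration 2:
  α = (-4 - (-3)·0.125 - (-2.7)·-2.529) / (7.7) = -1.358
  β = (-4 - (3)·0.571 - (-1)·-2.529) / (8) = -1.030
  γ = (-10 - (0.4)·0.571 - (-1)·0.125) / (3.4) = -2.972
Iteration 3:
  α = (-4 - (-3)·-1.030 - (-2.7)·-2.972) / (7.7) = -1.963
  β = (-4 - (3)·-1.358 - (-1)·-2.972) / (8) = -0.362
  γ = (-10 - (0.4)·-1.358 - (-1)·-1.030) / (3.4) = -3.084
Change: (-0.605, 0.668, -0.112) → max |·| = 0.668

0.668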